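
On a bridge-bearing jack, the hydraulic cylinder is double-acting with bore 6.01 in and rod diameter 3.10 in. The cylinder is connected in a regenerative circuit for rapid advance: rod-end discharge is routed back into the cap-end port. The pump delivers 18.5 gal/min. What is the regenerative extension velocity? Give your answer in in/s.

v ≈ 9.44 in/s

In regeneration the rod-end outflow joins the pump flow into the cap end, so the net volume the pump must supply per unit advance equals the rod cross-section area.
Rod cross-section A_rod = π/4 × (3.10 in)² = 7.548 in^2
v = Q_pump / A_rod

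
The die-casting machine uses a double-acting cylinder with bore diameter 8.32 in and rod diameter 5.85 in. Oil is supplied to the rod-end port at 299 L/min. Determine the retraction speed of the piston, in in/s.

Rod-side annular area A_ann = π/4 × (8.32² − 5.85²) = 27.49 in^2
Flow into the rod-end port fills the annular volume.
v = Q / A

v ≈ 11.1 in/s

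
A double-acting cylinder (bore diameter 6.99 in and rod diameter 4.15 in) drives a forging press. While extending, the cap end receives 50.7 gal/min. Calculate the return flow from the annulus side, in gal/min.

Cap-side area A_cap = π/4 × (6.99 in)² = 38.37 in^2
Rod-side annular area A_ann = π/4 × (6.99² − 4.15²) = 24.85 in^2
Piston speed v = Q_in/A_cap; rod-end outflow Q_out = v × A_ann = Q_in × A_ann/A_cap.

Q_out ≈ 32.8 gal/min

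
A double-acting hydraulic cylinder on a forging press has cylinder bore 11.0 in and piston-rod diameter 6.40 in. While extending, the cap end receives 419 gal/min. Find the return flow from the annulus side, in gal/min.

Q_out ≈ 277 gal/min

Cap-side area A_cap = π/4 × (11.0 in)² = 95.03 in^2
Rod-side annular area A_ann = π/4 × (11.0² − 6.40²) = 62.86 in^2
Piston speed v = Q_in/A_cap; rod-end outflow Q_out = v × A_ann = Q_in × A_ann/A_cap.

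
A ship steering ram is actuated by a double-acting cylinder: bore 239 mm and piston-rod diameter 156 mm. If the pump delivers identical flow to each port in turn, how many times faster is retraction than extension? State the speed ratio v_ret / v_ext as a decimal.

Cap-side area A_cap = π/4 × (239 mm)² = 44860 mm^2
Rod-side annular area A_ann = π/4 × (239² − 156²) = 25750 mm^2
For equal Q, v ∝ 1/A, so v_ret/v_ext = A_cap/A_ann.

v_ret/v_ext ≈ 1.74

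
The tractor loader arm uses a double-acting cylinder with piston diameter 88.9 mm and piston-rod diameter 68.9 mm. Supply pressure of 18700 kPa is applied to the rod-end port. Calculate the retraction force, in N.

Rod-side annular area A_ann = π/4 × (88.9² − 68.9²) = 2479 mm^2
On retraction the pressure acts on the annular area (bore minus rod).
F = P × A_ann

F ≈ 46400 N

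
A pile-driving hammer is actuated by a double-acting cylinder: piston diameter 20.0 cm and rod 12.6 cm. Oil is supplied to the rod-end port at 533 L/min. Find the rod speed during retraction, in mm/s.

v ≈ 469 mm/s

Rod-side annular area A_ann = π/4 × (20.0² − 12.6²) = 189.5 cm^2
Flow into the rod-end port fills the annular volume.
v = Q / A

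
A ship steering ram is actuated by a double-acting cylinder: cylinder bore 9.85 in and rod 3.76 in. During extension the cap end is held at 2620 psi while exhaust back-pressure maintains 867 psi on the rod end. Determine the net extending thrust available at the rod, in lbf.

F ≈ 1.43e5 lbf

Cap-side area A_cap = π/4 × (9.85 in)² = 76.20 in^2
Rod-side annular area A_ann = π/4 × (9.85² − 3.76²) = 65.10 in^2
Net thrust = P_cap·A_cap − P_rod·A_ann = 1.996e5 lbf − 56440 lbf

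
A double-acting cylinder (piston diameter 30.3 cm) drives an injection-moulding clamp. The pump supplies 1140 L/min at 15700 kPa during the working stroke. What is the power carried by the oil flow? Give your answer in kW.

W ≈ 298 kW

Hydraulic power = P × Q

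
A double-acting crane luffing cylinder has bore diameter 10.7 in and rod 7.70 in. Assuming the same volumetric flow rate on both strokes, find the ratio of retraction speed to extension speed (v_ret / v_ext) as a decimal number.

v_ret/v_ext ≈ 2.07

Cap-side area A_cap = π/4 × (10.7 in)² = 89.92 in^2
Rod-side annular area A_ann = π/4 × (10.7² − 7.70²) = 43.35 in^2
For equal Q, v ∝ 1/A, so v_ret/v_ext = A_cap/A_ann.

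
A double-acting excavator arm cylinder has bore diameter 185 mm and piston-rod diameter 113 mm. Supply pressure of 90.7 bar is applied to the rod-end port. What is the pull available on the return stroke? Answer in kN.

Rod-side annular area A_ann = π/4 × (185² − 113²) = 16850 mm^2
On retraction the pressure acts on the annular area (bore minus rod).
F = P × A_ann

F ≈ 153 kN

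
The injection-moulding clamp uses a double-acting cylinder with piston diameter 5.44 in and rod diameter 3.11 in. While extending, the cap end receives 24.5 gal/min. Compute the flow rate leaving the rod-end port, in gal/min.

Cap-side area A_cap = π/4 × (5.44 in)² = 23.24 in^2
Rod-side annular area A_ann = π/4 × (5.44² − 3.11²) = 15.65 in^2
Piston speed v = Q_in/A_cap; rod-end outflow Q_out = v × A_ann = Q_in × A_ann/A_cap.

Q_out ≈ 16.5 gal/min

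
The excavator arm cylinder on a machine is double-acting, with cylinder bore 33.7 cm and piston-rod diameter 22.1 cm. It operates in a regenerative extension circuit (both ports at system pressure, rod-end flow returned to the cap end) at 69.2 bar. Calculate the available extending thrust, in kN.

With equal pressure on both faces, forces on the annular region cancel; the net push is pressure × rod cross-section.
Rod cross-section A_rod = π/4 × (22.1 cm)² = 383.6 cm^2
F = P × A_rod

F ≈ 265 kN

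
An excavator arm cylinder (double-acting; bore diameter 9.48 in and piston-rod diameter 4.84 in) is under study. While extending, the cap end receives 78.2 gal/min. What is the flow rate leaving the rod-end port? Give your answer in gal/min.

Q_out ≈ 57.8 gal/min

Cap-side area A_cap = π/4 × (9.48 in)² = 70.58 in^2
Rod-side annular area A_ann = π/4 × (9.48² − 4.84²) = 52.19 in^2
Piston speed v = Q_in/A_cap; rod-end outflow Q_out = v × A_ann = Q_in × A_ann/A_cap.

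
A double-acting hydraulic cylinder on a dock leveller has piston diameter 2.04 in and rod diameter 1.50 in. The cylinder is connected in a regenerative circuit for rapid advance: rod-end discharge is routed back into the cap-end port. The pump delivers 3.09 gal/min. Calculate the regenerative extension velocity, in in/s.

v ≈ 6.73 in/s

In regeneration the rod-end outflow joins the pump flow into the cap end, so the net volume the pump must supply per unit advance equals the rod cross-section area.
Rod cross-section A_rod = π/4 × (1.50 in)² = 1.767 in^2
v = Q_pump / A_rod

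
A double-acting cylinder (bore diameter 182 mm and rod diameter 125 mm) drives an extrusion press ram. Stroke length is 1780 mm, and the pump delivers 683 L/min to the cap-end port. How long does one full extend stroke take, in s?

Cap-side area A_cap = π/4 × (182 mm)² = 26020 mm^2
Swept volume V = A × L; t = V / Q = A·L / Q

t ≈ 4.07 s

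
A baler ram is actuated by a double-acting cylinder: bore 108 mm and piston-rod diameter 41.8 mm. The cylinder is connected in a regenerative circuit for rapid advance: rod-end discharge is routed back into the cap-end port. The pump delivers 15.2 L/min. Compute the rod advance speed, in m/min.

v ≈ 11.1 m/min

In regeneration the rod-end outflow joins the pump flow into the cap end, so the net volume the pump must supply per unit advance equals the rod cross-section area.
Rod cross-section A_rod = π/4 × (41.8 mm)² = 1372 mm^2
v = Q_pump / A_rod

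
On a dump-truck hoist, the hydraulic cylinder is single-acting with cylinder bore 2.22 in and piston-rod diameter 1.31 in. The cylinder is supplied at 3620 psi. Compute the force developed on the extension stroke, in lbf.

Cap-side area A_cap = π/4 × (2.22 in)² = 3.871 in^2
F = P × A_cap = 3620 psi × A_cap

F ≈ 14000 lbf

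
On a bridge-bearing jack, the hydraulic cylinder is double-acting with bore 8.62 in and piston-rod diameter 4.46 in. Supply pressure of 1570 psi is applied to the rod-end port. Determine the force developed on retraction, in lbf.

Rod-side annular area A_ann = π/4 × (8.62² − 4.46²) = 42.74 in^2
On retraction the pressure acts on the annular area (bore minus rod).
F = P × A_ann

F ≈ 67100 lbf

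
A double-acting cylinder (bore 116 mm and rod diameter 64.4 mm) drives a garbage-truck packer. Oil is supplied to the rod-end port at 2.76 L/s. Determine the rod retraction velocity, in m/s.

Rod-side annular area A_ann = π/4 × (116² − 64.4²) = 7311 mm^2
Flow into the rod-end port fills the annular volume.
v = Q / A

v ≈ 0.378 m/s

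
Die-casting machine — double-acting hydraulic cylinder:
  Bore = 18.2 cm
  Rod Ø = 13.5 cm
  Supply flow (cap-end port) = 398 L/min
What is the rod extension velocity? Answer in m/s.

Cap-side area A_cap = π/4 × (18.2 cm)² = 260.2 cm^2
v = Q / A

v ≈ 0.255 m/s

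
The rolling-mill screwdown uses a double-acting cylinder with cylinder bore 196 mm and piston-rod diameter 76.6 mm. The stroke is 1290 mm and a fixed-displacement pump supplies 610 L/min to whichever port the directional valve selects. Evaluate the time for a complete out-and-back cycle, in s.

t ≈ 7.07 s

Cap-side area A_cap = π/4 × (196 mm)² = 30170 mm^2
Rod-side annular area A_ann = π/4 × (196² − 76.6²) = 25560 mm^2
t_ext = A_cap·L/Q = 3.828 s
t_ret = A_ann·L/Q = 3.244 s
t_cycle = t_ext + t_ret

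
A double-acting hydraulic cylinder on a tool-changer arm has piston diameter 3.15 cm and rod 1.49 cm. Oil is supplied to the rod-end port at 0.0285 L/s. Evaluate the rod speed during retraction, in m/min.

v ≈ 2.83 m/min

Rod-side annular area A_ann = π/4 × (3.15² − 1.49²) = 6.049 cm^2
Flow into the rod-end port fills the annular volume.
v = Q / A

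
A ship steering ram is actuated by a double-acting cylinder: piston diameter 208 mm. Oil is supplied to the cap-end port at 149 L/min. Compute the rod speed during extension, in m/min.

v ≈ 4.39 m/min

Cap-side area A_cap = π/4 × (208 mm)² = 33980 mm^2
v = Q / A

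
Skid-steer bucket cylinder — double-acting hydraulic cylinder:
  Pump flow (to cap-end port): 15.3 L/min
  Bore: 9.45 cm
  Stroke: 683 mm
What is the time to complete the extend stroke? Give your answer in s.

t ≈ 18.8 s

Cap-side area A_cap = π/4 × (9.45 cm)² = 70.14 cm^2
Swept volume V = A × L; t = V / Q = A·L / Q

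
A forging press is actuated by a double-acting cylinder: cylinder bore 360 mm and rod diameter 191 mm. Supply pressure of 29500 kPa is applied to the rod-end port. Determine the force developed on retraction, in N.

F ≈ 2.16e6 N

Rod-side annular area A_ann = π/4 × (360² − 191²) = 73140 mm^2
On retraction the pressure acts on the annular area (bore minus rod).
F = P × A_ann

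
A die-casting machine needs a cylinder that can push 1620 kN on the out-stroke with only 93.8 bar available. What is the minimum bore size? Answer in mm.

D ≈ 469 mm

Extension force acts on the full piston face: F = P × (π/4)D².
D = √(4F / (πP)) = √(4 × 1620 kN / (π × 93.8 bar))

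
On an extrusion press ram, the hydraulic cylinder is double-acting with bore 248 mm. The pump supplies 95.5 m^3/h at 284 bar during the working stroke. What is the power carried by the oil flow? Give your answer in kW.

Hydraulic power = P × Q

W ≈ 753 kW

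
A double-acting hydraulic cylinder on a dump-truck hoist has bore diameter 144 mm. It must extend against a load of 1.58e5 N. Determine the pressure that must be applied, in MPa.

P ≈ 9.70 MPa

Cap-side area A_cap = π/4 × (144 mm)² = 16290 mm^2
P = F / A = 1.58e5 N / A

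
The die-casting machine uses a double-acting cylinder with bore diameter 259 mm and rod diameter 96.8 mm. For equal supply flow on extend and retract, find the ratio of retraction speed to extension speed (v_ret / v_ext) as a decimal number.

v_ret/v_ext ≈ 1.16

Cap-side area A_cap = π/4 × (259 mm)² = 52690 mm^2
Rod-side annular area A_ann = π/4 × (259² − 96.8²) = 45330 mm^2
For equal Q, v ∝ 1/A, so v_ret/v_ext = A_cap/A_ann.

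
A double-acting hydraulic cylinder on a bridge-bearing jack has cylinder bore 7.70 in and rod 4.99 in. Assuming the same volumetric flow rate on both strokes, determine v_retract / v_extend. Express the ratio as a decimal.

v_ret/v_ext ≈ 1.72

Cap-side area A_cap = π/4 × (7.70 in)² = 46.57 in^2
Rod-side annular area A_ann = π/4 × (7.70² − 4.99²) = 27.01 in^2
For equal Q, v ∝ 1/A, so v_ret/v_ext = A_cap/A_ann.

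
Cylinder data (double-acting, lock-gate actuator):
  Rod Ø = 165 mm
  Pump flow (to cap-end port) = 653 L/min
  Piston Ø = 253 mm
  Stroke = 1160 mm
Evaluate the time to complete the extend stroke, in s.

t ≈ 5.36 s

Cap-side area A_cap = π/4 × (253 mm)² = 50270 mm^2
Swept volume V = A × L; t = V / Q = A·L / Q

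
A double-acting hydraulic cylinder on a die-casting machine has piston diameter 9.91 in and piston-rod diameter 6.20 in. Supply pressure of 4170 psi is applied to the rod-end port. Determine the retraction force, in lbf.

F ≈ 1.96e5 lbf

Rod-side annular area A_ann = π/4 × (9.91² − 6.20²) = 46.94 in^2
On retraction the pressure acts on the annular area (bore minus rod).
F = P × A_ann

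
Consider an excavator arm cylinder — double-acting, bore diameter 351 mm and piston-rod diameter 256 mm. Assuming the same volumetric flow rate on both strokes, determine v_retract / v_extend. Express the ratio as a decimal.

v_ret/v_ext ≈ 2.14

Cap-side area A_cap = π/4 × (351 mm)² = 96760 mm^2
Rod-side annular area A_ann = π/4 × (351² − 256²) = 45290 mm^2
For equal Q, v ∝ 1/A, so v_ret/v_ext = A_cap/A_ann.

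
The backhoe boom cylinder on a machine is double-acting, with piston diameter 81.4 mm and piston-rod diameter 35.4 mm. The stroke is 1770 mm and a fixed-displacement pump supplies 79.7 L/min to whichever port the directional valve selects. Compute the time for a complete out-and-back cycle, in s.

Cap-side area A_cap = π/4 × (81.4 mm)² = 5204 mm^2
Rod-side annular area A_ann = π/4 × (81.4² − 35.4²) = 4220 mm^2
t_ext = A_cap·L/Q = 6.934 s
t_ret = A_ann·L/Q = 5.623 s
t_cycle = t_ext + t_ret

t ≈ 12.6 s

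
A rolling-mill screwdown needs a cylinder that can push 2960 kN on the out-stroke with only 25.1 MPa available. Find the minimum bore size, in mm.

Extension force acts on the full piston face: F = P × (π/4)D².
D = √(4F / (πP)) = √(4 × 2960 kN / (π × 25.1 MPa))

D ≈ 387 mm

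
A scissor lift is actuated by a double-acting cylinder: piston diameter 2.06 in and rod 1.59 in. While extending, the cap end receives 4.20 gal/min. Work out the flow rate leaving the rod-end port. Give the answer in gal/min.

Q_out ≈ 1.70 gal/min

Cap-side area A_cap = π/4 × (2.06 in)² = 3.333 in^2
Rod-side annular area A_ann = π/4 × (2.06² − 1.59²) = 1.347 in^2
Piston speed v = Q_in/A_cap; rod-end outflow Q_out = v × A_ann = Q_in × A_ann/A_cap.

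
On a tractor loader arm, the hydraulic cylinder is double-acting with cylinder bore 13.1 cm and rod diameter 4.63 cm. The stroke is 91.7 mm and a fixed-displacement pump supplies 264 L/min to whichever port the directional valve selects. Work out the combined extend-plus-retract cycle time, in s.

t ≈ 0.527 s

Cap-side area A_cap = π/4 × (13.1 cm)² = 134.8 cm^2
Rod-side annular area A_ann = π/4 × (13.1² − 4.63²) = 117.9 cm^2
t_ext = A_cap·L/Q = 0.2809 s
t_ret = A_ann·L/Q = 0.2458 s
t_cycle = t_ext + t_ret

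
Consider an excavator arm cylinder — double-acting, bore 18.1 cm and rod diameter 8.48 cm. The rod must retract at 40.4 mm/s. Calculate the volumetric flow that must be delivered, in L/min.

Q ≈ 48.7 L/min

Rod-side annular area A_ann = π/4 × (18.1² − 8.48²) = 200.8 cm^2
Q = A × v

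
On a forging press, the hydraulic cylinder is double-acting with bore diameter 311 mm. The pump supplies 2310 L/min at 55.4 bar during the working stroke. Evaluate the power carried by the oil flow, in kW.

W ≈ 213 kW

Hydraulic power = P × Q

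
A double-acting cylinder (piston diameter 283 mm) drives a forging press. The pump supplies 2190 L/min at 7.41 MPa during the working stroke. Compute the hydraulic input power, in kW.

Hydraulic power = P × Q

W ≈ 270 kW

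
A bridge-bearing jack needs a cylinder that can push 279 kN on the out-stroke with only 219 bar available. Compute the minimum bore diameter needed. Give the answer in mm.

Extension force acts on the full piston face: F = P × (π/4)D².
D = √(4F / (πP)) = √(4 × 279 kN / (π × 219 bar))

D ≈ 127 mm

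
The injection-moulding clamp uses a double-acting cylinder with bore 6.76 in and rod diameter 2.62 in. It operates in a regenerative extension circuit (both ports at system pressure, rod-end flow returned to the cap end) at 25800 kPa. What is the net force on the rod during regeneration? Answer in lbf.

With equal pressure on both faces, forces on the annular region cancel; the net push is pressure × rod cross-section.
Rod cross-section A_rod = π/4 × (2.62 in)² = 5.391 in^2
F = P × A_rod

F ≈ 20200 lbf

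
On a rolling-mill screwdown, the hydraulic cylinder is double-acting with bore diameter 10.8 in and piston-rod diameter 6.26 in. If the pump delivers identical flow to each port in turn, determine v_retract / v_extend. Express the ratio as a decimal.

Cap-side area A_cap = π/4 × (10.8 in)² = 91.61 in^2
Rod-side annular area A_ann = π/4 × (10.8² − 6.26²) = 60.83 in^2
For equal Q, v ∝ 1/A, so v_ret/v_ext = A_cap/A_ann.

v_ret/v_ext ≈ 1.51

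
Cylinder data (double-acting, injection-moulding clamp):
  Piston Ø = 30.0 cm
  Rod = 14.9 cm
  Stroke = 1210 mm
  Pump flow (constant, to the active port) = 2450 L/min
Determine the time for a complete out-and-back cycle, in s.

Cap-side area A_cap = π/4 × (30.0 cm)² = 706.9 cm^2
Rod-side annular area A_ann = π/4 × (30.0² − 14.9²) = 532.5 cm^2
t_ext = A_cap·L/Q = 2.095 s
t_ret = A_ann·L/Q = 1.578 s
t_cycle = t_ext + t_ret

t ≈ 3.67 s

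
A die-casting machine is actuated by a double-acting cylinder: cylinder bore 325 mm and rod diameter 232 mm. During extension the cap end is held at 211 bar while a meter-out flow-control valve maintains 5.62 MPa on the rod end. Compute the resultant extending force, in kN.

F ≈ 1520 kN

Cap-side area A_cap = π/4 × (325 mm)² = 82960 mm^2
Rod-side annular area A_ann = π/4 × (325² − 232²) = 40680 mm^2
Net thrust = P_cap·A_cap − P_rod·A_ann = 1750 kN − 228.6 kN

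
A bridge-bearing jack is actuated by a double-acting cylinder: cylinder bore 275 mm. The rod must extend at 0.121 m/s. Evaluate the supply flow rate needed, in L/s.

Cap-side area A_cap = π/4 × (275 mm)² = 59400 mm^2
Q = A × v

Q ≈ 7.19 L/s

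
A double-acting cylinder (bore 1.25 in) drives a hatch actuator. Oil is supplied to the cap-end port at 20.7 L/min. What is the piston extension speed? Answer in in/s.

Cap-side area A_cap = π/4 × (1.25 in)² = 1.227 in^2
v = Q / A

v ≈ 17.2 in/s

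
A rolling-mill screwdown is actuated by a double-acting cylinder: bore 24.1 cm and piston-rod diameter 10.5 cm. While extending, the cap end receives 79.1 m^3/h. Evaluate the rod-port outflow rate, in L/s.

Q_out ≈ 17.8 L/s

Cap-side area A_cap = π/4 × (24.1 cm)² = 456.2 cm^2
Rod-side annular area A_ann = π/4 × (24.1² − 10.5²) = 369.6 cm^2
Piston speed v = Q_in/A_cap; rod-end outflow Q_out = v × A_ann = Q_in × A_ann/A_cap.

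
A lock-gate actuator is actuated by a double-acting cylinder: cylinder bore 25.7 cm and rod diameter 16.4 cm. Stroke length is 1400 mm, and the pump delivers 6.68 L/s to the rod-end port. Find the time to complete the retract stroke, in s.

Rod-side annular area A_ann = π/4 × (25.7² − 16.4²) = 307.5 cm^2
Swept volume V = A × L; t = V / Q = A·L / Q

t ≈ 6.44 s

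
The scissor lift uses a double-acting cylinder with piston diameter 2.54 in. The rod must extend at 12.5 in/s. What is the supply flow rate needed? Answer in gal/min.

Q ≈ 16.5 gal/min

Cap-side area A_cap = π/4 × (2.54 in)² = 5.067 in^2
Q = A × v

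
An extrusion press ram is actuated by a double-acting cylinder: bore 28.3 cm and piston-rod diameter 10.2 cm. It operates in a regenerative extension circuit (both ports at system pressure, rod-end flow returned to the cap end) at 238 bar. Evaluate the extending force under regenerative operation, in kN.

With equal pressure on both faces, forces on the annular region cancel; the net push is pressure × rod cross-section.
Rod cross-section A_rod = π/4 × (10.2 cm)² = 81.71 cm^2
F = P × A_rod

F ≈ 194 kN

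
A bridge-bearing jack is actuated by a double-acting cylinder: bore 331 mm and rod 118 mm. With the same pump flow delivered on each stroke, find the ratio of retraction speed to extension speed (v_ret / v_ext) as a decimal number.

v_ret/v_ext ≈ 1.15

Cap-side area A_cap = π/4 × (331 mm)² = 86050 mm^2
Rod-side annular area A_ann = π/4 × (331² − 118²) = 75110 mm^2
For equal Q, v ∝ 1/A, so v_ret/v_ext = A_cap/A_ann.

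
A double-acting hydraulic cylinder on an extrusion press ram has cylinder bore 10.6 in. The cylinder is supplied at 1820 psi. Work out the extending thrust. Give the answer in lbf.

F ≈ 1.61e5 lbf

Cap-side area A_cap = π/4 × (10.6 in)² = 88.25 in^2
F = P × A_cap = 1820 psi × A_cap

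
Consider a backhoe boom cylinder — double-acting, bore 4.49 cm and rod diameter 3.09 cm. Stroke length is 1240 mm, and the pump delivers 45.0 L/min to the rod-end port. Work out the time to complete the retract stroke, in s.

t ≈ 1.38 s

Rod-side annular area A_ann = π/4 × (4.49² − 3.09²) = 8.335 cm^2
Swept volume V = A × L; t = V / Q = A·L / Q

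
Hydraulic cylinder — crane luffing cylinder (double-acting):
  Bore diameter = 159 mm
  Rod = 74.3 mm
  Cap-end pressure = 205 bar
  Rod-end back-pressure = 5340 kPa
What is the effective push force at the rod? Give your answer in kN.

Cap-side area A_cap = π/4 × (159 mm)² = 19860 mm^2
Rod-side annular area A_ann = π/4 × (159² − 74.3²) = 15520 mm^2
Net thrust = P_cap·A_cap − P_rod·A_ann = 407.0 kN − 82.88 kN

F ≈ 324 kN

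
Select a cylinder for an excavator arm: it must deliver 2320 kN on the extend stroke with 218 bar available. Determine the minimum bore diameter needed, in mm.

D ≈ 368 mm

Extension force acts on the full piston face: F = P × (π/4)D².
D = √(4F / (πP)) = √(4 × 2320 kN / (π × 218 bar))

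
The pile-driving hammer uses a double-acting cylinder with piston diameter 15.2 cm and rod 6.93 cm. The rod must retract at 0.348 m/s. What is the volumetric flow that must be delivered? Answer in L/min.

Rod-side annular area A_ann = π/4 × (15.2² − 6.93²) = 143.7 cm^2
Q = A × v

Q ≈ 300 L/min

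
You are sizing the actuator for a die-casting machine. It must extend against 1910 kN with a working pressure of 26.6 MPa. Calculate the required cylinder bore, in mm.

D ≈ 302 mm

Extension force acts on the full piston face: F = P × (π/4)D².
D = √(4F / (πP)) = √(4 × 1910 kN / (π × 26.6 MPa))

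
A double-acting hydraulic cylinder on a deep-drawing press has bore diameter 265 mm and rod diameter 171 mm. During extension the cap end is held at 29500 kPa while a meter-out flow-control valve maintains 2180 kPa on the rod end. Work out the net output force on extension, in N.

F ≈ 1.56e6 N

Cap-side area A_cap = π/4 × (265 mm)² = 55150 mm^2
Rod-side annular area A_ann = π/4 × (265² − 171²) = 32190 mm^2
Net thrust = P_cap·A_cap − P_rod·A_ann = 1.627e6 N − 70170 N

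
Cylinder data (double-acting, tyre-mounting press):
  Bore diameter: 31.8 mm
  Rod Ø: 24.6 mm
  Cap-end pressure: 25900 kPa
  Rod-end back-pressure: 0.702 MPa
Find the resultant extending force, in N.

F ≈ 20300 N

Cap-side area A_cap = π/4 × (31.8 mm)² = 794.2 mm^2
Rod-side annular area A_ann = π/4 × (31.8² − 24.6²) = 318.9 mm^2
Net thrust = P_cap·A_cap − P_rod·A_ann = 20570 N − 223.9 N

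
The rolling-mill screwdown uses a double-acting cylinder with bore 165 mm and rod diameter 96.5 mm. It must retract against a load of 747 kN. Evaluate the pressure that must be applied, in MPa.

P ≈ 53.1 MPa

Rod-side annular area A_ann = π/4 × (165² − 96.5²) = 14070 mm^2
Retraction: pressure acts on the annular area.
P = F / A = 747 kN / A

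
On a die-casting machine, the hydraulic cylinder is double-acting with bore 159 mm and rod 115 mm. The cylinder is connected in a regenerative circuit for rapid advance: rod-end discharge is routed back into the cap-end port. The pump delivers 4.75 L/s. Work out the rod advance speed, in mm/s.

v ≈ 457 mm/s

In regeneration the rod-end outflow joins the pump flow into the cap end, so the net volume the pump must supply per unit advance equals the rod cross-section area.
Rod cross-section A_rod = π/4 × (115 mm)² = 10390 mm^2
v = Q_pump / A_rod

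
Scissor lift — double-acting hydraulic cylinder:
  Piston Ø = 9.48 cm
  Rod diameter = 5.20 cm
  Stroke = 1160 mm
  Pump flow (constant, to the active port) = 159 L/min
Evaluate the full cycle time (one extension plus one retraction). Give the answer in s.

t ≈ 5.25 s

Cap-side area A_cap = π/4 × (9.48 cm)² = 70.58 cm^2
Rod-side annular area A_ann = π/4 × (9.48² − 5.20²) = 49.35 cm^2
t_ext = A_cap·L/Q = 3.090 s
t_ret = A_ann·L/Q = 2.160 s
t_cycle = t_ext + t_ret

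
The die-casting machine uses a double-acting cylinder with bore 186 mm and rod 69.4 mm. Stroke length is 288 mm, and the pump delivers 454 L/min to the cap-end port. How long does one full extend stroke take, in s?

t ≈ 1.03 s

Cap-side area A_cap = π/4 × (186 mm)² = 27170 mm^2
Swept volume V = A × L; t = V / Q = A·L / Q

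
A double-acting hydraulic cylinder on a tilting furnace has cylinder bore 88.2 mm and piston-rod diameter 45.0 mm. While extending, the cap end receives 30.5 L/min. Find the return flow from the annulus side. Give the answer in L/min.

Cap-side area A_cap = π/4 × (88.2 mm)² = 6110 mm^2
Rod-side annular area A_ann = π/4 × (88.2² − 45.0²) = 4519 mm^2
Piston speed v = Q_in/A_cap; rod-end outflow Q_out = v × A_ann = Q_in × A_ann/A_cap.

Q_out ≈ 22.6 L/min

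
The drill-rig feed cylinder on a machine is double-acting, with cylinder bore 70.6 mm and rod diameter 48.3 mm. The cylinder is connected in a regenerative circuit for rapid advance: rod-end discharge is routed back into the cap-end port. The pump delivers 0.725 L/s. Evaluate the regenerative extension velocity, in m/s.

In regeneration the rod-end outflow joins the pump flow into the cap end, so the net volume the pump must supply per unit advance equals the rod cross-section area.
Rod cross-section A_rod = π/4 × (48.3 mm)² = 1832 mm^2
v = Q_pump / A_rod

v ≈ 0.396 m/s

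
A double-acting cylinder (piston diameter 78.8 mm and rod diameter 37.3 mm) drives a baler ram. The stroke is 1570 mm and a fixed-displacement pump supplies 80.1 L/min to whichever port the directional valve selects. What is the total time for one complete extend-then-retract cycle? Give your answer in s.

t ≈ 10.2 s

Cap-side area A_cap = π/4 × (78.8 mm)² = 4877 mm^2
Rod-side annular area A_ann = π/4 × (78.8² − 37.3²) = 3784 mm^2
t_ext = A_cap·L/Q = 5.735 s
t_ret = A_ann·L/Q = 4.450 s
t_cycle = t_ext + t_ret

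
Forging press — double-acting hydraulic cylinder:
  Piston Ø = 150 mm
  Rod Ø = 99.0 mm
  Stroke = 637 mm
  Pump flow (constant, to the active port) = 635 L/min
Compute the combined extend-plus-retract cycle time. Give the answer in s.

t ≈ 1.66 s

Cap-side area A_cap = π/4 × (150 mm)² = 17670 mm^2
Rod-side annular area A_ann = π/4 × (150² − 99.0²) = 9974 mm^2
t_ext = A_cap·L/Q = 1.064 s
t_ret = A_ann·L/Q = 0.6003 s
t_cycle = t_ext + t_ret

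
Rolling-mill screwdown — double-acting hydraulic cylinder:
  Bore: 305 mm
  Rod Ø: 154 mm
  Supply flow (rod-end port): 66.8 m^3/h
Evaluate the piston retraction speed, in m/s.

v ≈ 0.341 m/s

Rod-side annular area A_ann = π/4 × (305² − 154²) = 54440 mm^2
Flow into the rod-end port fills the annular volume.
v = Q / A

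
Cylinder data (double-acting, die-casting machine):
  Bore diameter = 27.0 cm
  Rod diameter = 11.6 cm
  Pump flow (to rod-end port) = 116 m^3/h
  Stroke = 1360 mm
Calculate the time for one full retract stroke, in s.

t ≈ 1.97 s

Rod-side annular area A_ann = π/4 × (27.0² − 11.6²) = 466.9 cm^2
Swept volume V = A × L; t = V / Q = A·L / Q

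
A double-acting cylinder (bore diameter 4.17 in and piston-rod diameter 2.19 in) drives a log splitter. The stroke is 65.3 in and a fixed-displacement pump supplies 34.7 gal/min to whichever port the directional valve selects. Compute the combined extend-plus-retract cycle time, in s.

t ≈ 11.5 s

Cap-side area A_cap = π/4 × (4.17 in)² = 13.66 in^2
Rod-side annular area A_ann = π/4 × (4.17² − 2.19²) = 9.890 in^2
t_ext = A_cap·L/Q = 6.676 s
t_ret = A_ann·L/Q = 4.834 s
t_cycle = t_ext + t_ret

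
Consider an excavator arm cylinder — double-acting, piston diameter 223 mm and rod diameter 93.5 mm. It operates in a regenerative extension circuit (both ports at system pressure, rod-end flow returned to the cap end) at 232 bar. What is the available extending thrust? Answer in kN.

F ≈ 159 kN

With equal pressure on both faces, forces on the annular region cancel; the net push is pressure × rod cross-section.
Rod cross-section A_rod = π/4 × (93.5 mm)² = 6866 mm^2
F = P × A_rod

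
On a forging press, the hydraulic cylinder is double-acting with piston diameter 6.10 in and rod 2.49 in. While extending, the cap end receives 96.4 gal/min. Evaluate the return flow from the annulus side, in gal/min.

Cap-side area A_cap = π/4 × (6.10 in)² = 29.22 in^2
Rod-side annular area A_ann = π/4 × (6.10² − 2.49²) = 24.36 in^2
Piston speed v = Q_in/A_cap; rod-end outflow Q_out = v × A_ann = Q_in × A_ann/A_cap.

Q_out ≈ 80.3 gal/min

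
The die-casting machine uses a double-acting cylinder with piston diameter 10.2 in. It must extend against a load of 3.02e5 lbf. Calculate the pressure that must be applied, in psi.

Cap-side area A_cap = π/4 × (10.2 in)² = 81.71 in^2
P = F / A = 3.02e5 lbf / A

P ≈ 3700 psi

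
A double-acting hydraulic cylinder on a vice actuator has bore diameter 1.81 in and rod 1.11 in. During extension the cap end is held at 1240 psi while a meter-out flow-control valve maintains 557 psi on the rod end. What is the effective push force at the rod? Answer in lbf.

Cap-side area A_cap = π/4 × (1.81 in)² = 2.573 in^2
Rod-side annular area A_ann = π/4 × (1.81² − 1.11²) = 1.605 in^2
Net thrust = P_cap·A_cap − P_rod·A_ann = 3191 lbf − 894.2 lbf

F ≈ 2300 lbf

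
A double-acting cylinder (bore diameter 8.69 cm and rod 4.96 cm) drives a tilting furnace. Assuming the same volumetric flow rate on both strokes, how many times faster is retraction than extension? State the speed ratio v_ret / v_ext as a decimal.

v_ret/v_ext ≈ 1.48

Cap-side area A_cap = π/4 × (8.69 cm)² = 59.31 cm^2
Rod-side annular area A_ann = π/4 × (8.69² − 4.96²) = 39.99 cm^2
For equal Q, v ∝ 1/A, so v_ret/v_ext = A_cap/A_ann.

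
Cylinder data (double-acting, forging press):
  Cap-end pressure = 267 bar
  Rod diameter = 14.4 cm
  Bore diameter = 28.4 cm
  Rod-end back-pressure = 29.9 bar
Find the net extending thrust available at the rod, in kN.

Cap-side area A_cap = π/4 × (28.4 cm)² = 633.5 cm^2
Rod-side annular area A_ann = π/4 × (28.4² − 14.4²) = 470.6 cm^2
Net thrust = P_cap·A_cap − P_rod·A_ann = 1691 kN − 140.7 kN

F ≈ 1550 kN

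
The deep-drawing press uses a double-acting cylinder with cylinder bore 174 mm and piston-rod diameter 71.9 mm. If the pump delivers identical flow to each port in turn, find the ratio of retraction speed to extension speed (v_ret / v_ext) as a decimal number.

v_ret/v_ext ≈ 1.21

Cap-side area A_cap = π/4 × (174 mm)² = 23780 mm^2
Rod-side annular area A_ann = π/4 × (174² − 71.9²) = 19720 mm^2
For equal Q, v ∝ 1/A, so v_ret/v_ext = A_cap/A_ann.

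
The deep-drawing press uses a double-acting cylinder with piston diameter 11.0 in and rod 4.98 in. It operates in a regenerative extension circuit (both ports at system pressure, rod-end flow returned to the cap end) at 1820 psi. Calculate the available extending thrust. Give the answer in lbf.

With equal pressure on both faces, forces on the annular region cancel; the net push is pressure × rod cross-section.
Rod cross-section A_rod = π/4 × (4.98 in)² = 19.48 in^2
F = P × A_rod

F ≈ 35500 lbf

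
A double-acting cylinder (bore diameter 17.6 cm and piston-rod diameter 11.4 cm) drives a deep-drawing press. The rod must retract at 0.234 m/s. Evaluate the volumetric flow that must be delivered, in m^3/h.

Rod-side annular area A_ann = π/4 × (17.6² − 11.4²) = 141.2 cm^2
Q = A × v

Q ≈ 11.9 m^3/h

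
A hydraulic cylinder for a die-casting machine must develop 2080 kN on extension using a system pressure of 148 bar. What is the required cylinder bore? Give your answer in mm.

Extension force acts on the full piston face: F = P × (π/4)D².
D = √(4F / (πP)) = √(4 × 2080 kN / (π × 148 bar))

D ≈ 423 mm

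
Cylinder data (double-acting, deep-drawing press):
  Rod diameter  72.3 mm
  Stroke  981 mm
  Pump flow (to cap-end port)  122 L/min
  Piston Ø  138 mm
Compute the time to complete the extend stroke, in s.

Cap-side area A_cap = π/4 × (138 mm)² = 14960 mm^2
Swept volume V = A × L; t = V / Q = A·L / Q

t ≈ 7.22 s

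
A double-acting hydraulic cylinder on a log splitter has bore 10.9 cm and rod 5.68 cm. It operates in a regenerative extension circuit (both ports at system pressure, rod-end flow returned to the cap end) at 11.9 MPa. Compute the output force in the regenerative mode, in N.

With equal pressure on both faces, forces on the annular region cancel; the net push is pressure × rod cross-section.
Rod cross-section A_rod = π/4 × (5.68 cm)² = 25.34 cm^2
F = P × A_rod

F ≈ 30200 N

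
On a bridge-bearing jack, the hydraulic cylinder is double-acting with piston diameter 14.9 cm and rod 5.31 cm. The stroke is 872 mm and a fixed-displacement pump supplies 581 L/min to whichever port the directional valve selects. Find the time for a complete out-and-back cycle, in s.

t ≈ 2.94 s

Cap-side area A_cap = π/4 × (14.9 cm)² = 174.4 cm^2
Rod-side annular area A_ann = π/4 × (14.9² − 5.31²) = 152.2 cm^2
t_ext = A_cap·L/Q = 1.570 s
t_ret = A_ann·L/Q = 1.371 s
t_cycle = t_ext + t_ret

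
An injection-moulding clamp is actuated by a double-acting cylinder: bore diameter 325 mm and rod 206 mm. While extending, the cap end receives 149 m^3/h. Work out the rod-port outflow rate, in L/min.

Q_out ≈ 1490 L/min

Cap-side area A_cap = π/4 × (325 mm)² = 82960 mm^2
Rod-side annular area A_ann = π/4 × (325² − 206²) = 49630 mm^2
Piston speed v = Q_in/A_cap; rod-end outflow Q_out = v × A_ann = Q_in × A_ann/A_cap.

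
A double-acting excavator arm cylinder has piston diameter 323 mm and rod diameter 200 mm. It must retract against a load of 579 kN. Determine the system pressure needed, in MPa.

Rod-side annular area A_ann = π/4 × (323² − 200²) = 50520 mm^2
Retraction: pressure acts on the annular area.
P = F / A = 579 kN / A

P ≈ 11.5 MPa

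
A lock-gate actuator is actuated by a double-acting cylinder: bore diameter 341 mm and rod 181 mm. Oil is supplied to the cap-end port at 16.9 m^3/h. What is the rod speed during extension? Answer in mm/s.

v ≈ 51.4 mm/s

Cap-side area A_cap = π/4 × (341 mm)² = 91330 mm^2
v = Q / A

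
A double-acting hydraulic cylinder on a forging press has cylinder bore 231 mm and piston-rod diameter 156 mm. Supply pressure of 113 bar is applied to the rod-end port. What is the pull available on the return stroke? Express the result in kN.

F ≈ 258 kN

Rod-side annular area A_ann = π/4 × (231² − 156²) = 22800 mm^2
On retraction the pressure acts on the annular area (bore minus rod).
F = P × A_ann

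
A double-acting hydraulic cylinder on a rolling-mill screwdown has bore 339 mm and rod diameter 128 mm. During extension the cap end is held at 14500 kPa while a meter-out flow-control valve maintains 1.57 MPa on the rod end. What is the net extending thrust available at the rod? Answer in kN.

F ≈ 1190 kN

Cap-side area A_cap = π/4 × (339 mm)² = 90260 mm^2
Rod-side annular area A_ann = π/4 × (339² − 128²) = 77390 mm^2
Net thrust = P_cap·A_cap − P_rod·A_ann = 1309 kN − 121.5 kN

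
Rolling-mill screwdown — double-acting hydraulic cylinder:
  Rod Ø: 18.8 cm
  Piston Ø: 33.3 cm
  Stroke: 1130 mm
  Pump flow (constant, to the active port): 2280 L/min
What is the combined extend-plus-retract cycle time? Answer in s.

t ≈ 4.35 s

Cap-side area A_cap = π/4 × (33.3 cm)² = 870.9 cm^2
Rod-side annular area A_ann = π/4 × (33.3² − 18.8²) = 593.3 cm^2
t_ext = A_cap·L/Q = 2.590 s
t_ret = A_ann·L/Q = 1.764 s
t_cycle = t_ext + t_ret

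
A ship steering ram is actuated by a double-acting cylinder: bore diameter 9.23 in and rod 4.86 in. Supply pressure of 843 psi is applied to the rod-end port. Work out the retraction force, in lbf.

Rod-side annular area A_ann = π/4 × (9.23² − 4.86²) = 48.36 in^2
On retraction the pressure acts on the annular area (bore minus rod).
F = P × A_ann

F ≈ 40800 lbf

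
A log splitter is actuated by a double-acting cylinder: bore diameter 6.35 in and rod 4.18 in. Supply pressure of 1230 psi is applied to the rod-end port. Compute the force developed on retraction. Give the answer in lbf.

Rod-side annular area A_ann = π/4 × (6.35² − 4.18²) = 17.95 in^2
On retraction the pressure acts on the annular area (bore minus rod).
F = P × A_ann

F ≈ 22100 lbf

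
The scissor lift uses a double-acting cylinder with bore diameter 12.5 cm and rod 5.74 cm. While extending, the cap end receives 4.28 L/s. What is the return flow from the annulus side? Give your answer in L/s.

Cap-side area A_cap = π/4 × (12.5 cm)² = 122.7 cm^2
Rod-side annular area A_ann = π/4 × (12.5² − 5.74²) = 96.84 cm^2
Piston speed v = Q_in/A_cap; rod-end outflow Q_out = v × A_ann = Q_in × A_ann/A_cap.

Q_out ≈ 3.38 L/s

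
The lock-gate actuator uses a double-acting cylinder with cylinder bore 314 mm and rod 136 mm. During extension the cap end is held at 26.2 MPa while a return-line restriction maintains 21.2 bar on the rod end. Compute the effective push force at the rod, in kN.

Cap-side area A_cap = π/4 × (314 mm)² = 77440 mm^2
Rod-side annular area A_ann = π/4 × (314² − 136²) = 62910 mm^2
Net thrust = P_cap·A_cap − P_rod·A_ann = 2029 kN − 133.4 kN

F ≈ 1900 kN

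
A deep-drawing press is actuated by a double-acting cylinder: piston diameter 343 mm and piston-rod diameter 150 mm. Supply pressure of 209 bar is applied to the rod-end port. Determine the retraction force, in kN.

Rod-side annular area A_ann = π/4 × (343² − 150²) = 74730 mm^2
On retraction the pressure acts on the annular area (bore minus rod).
F = P × A_ann

F ≈ 1560 kN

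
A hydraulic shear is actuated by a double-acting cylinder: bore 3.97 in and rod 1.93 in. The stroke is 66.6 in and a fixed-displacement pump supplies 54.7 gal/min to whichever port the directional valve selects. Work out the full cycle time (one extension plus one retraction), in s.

t ≈ 6.90 s

Cap-side area A_cap = π/4 × (3.97 in)² = 12.38 in^2
Rod-side annular area A_ann = π/4 × (3.97² − 1.93²) = 9.453 in^2
t_ext = A_cap·L/Q = 3.915 s
t_ret = A_ann·L/Q = 2.989 s
t_cycle = t_ext + t_ret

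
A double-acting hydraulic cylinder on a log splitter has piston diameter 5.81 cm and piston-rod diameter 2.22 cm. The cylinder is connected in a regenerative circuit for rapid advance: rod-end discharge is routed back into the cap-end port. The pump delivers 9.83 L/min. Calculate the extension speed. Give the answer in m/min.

In regeneration the rod-end outflow joins the pump flow into the cap end, so the net volume the pump must supply per unit advance equals the rod cross-section area.
Rod cross-section A_rod = π/4 × (2.22 cm)² = 3.871 cm^2
v = Q_pump / A_rod

v ≈ 25.4 m/min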